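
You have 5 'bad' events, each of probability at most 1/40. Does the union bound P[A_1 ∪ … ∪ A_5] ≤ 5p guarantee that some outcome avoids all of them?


Union bound: P[∪_{i=1}^{5} A_i] ≤ Σ_i P[A_i] ≤ 5·p = 5·(1/40) = 1/8.
Numerically: 1/8 ≈ 0.1250000.
Is 1/8 < 1? YES.
Since P[∪ A_i] ≤ 1/8 < 1, the complement has P[∩ A_i^c] ≥ 1 − 1/8 = 7/8 > 0, so some outcome avoids every A_i.

5·p = 1/8 ≈ 0.1250000; existence CERTIFIED by the union bound.


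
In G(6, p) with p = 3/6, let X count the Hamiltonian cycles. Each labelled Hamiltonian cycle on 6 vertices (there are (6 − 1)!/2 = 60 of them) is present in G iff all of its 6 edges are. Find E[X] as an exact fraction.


K_6 has (6 − 1)!/2 = 60 labelled Hamiltonian cycles.
For each such Hamiltonian cycle H, let X_H = 1 if all 6 edges of H are present in G. Then P[X_H = 1] = p^{6} = (1/2)^{6} = 1/64.
Summing the indicators: E[X] = Σ_H E[X_H] = 60 · p^{6} = 60 · 1/64 = 15/16.
Numerically: E[X] ≈ 0.938.

E[X] = 60 · (1/2)^{6} = 15/16 ≈ 0.938.


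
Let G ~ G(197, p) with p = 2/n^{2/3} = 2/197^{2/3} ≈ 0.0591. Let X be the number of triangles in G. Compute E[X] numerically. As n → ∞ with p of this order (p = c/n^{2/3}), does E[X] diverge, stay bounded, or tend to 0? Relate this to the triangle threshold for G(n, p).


Number of potential triangles: C(197, 3) = 1254890.
Each occurs with probability p³ ≈ (0.0591)³ ≈ 2.06138e-04.
By linearity: E[X] = C(197, 3)·p³ ≈ 1254890 · 2.06138e-04 ≈ 258.680.
Since α = 2/3 < 1, p = c/n^{2/3} ≫ 1/n is above the triangle threshold p ~ 1/n. Asymptotically E[X] ~ (c³/6)·n^{3(1−α)} = (2³/6)·n^{1} → ∞; triangles are abundant w.h.p.

E[X] ≈ 258.680; in regime p = Θ(1/n^{2/3}) E[X] diverges (above the triangle threshold p ~ 1/n).


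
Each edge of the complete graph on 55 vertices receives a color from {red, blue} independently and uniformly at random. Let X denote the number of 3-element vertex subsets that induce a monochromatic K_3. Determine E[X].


Let X = Σ_S X_S over the C(55, 3) = 26235 subsets S of size 3, where X_S = 1 if the K_3 on S is monochromatic.
For a fixed S, the K_3 on S has C(3, 2) = 3 edges. P[all 3 edges red] = (1/2)^3, and likewise for blue, so P[monochromatic] = 2·(1/2)^3 = 2^{1 − 3} = 1/4.
By linearity of expectation: E[X] = C(55, 3) · 2^{1 − 3} = 26235 · 1/4 = 26235/4.
Numerically: E[X] ≈ 6558.750000.

E[X] = C(55,3)·2^(1−C(3,2)) = 26235/4 ≈ 6558.750000.


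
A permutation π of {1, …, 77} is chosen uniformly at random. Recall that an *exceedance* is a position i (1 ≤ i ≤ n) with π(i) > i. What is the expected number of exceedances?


Write X = Σ_{i=1}^{77} X_i, where X_i = 1_{π(i) > i}.
For each fixed i, π(i) is uniform over {1, …, 77} (marginal of a uniform permutation), so P[π(i) > i] = (n − i)/n. Summing: Σ_{i=1}^{77} (n − i)/n = (0 + 1 + … + 76)/77 = 77(77 − 1)/(2·77) = (77 − 1)/2.
Hence E[X] = Σ_{i=1}^{77} (77 − i)/77 = 38 ≈ 38.000000.

E[X] = 38 = 38.000000.


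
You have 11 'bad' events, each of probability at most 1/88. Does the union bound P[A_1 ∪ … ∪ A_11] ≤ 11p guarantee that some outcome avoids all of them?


Union bound: P[∪_{i=1}^{11} A_i] ≤ Σ_i P[A_i] ≤ 11·p = 11·(1/88) = 1/8.
Numerically: 1/8 ≈ 0.125.
Is 1/8 < 1? YES.
Since P[∪ A_i] ≤ 1/8 < 1, the complement has P[∩ A_i^c] ≥ 1 − 1/8 = 7/8 > 0, so some outcome avoids every A_i.

11·p = 1/8 ≈ 0.125; existence CERTIFIED by the union bound.


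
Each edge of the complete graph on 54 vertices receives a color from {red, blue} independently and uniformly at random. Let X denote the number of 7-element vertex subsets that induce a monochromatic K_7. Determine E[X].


Let X = Σ_S X_S over the C(54, 7) = 177100560 subsets S of size 7, where X_S = 1 if the K_7 on S is monochromatic.
For a fixed S, the K_7 on S has C(7, 2) = 21 edges. P[all 21 edges red] = (1/2)^21, and likewise for blue, so P[monochromatic] = 2·(1/2)^21 = 2^{1 − 21} = 1/1048576.
By linearity of expectation: E[X] = C(54, 7) · 2^{1 − 21} = 177100560 · 1/1048576 = 11068785/65536.
Numerically: E[X] ≈ 168.89626.

E[X] = C(54,7)·2^(1−C(7,2)) = 11068785/65536 ≈ 168.89626.


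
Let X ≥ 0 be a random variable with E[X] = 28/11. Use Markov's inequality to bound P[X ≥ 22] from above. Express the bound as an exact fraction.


μ = E[X] = 28/11, a = 22.
Markov: P[X ≥ 22] ≤ μ/a = (28/11)/22 = 14/121.
Numerically: ≈ 0.1157.
(Since a = 22 > μ = 2.5455, the bound 14/121 is < 1 and informative.)

P[X ≥ 22] ≤ 14/121 ≈ 0.1157.


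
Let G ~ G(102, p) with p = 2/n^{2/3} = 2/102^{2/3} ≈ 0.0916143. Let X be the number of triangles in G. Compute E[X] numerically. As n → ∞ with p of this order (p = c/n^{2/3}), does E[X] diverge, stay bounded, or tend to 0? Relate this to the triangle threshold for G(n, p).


Number of potential triangles: C(102, 3) = 171700.
Each occurs with probability p³ ≈ (0.0916143)³ ≈ 7.68935025e-04.
By linearity: E[X] = C(102, 3)·p³ ≈ 171700 · 7.68935025e-04 ≈ 132.026144.
Since α = 2/3 < 1, p = c/n^{2/3} ≫ 1/n is above the triangle threshold p ~ 1/n. Asymptotically E[X] ~ (c³/6)·n^{3(1−α)} = (2³/6)·n^{1} → ∞; triangles are abundant w.h.p.

E[X] ≈ 132.026144; in regime p = Θ(1/n^{2/3}) E[X] diverges (above the triangle threshold p ~ 1/n).


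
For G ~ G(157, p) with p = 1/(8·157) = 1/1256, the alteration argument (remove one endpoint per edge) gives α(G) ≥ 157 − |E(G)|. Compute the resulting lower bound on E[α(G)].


E[|E(G)|] = C(157, 2)·p = 12246 · (1/1256) = 39/4.
E[α(G)] ≥ n − E[|E(G)|] = 157 − 39/4 = 589/4.
Numerically: ≈ 147.250000.
(This is only a lower bound; the true E[α(G)] may be larger.)

E[α(G)] ≥ 589/4 ≈ 147.250000.


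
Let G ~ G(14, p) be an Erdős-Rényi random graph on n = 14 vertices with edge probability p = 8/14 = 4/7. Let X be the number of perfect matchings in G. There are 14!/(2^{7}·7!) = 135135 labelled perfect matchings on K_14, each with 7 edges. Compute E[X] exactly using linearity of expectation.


K_14 has 14!/(2^{7}·7!) = 135135 labelled perfect matchings.
For each such perfect matching H, let X_H = 1 if all 7 edges of H are present in G. Then P[X_H = 1] = p^{7} = (4/7)^{7} = 16384/823543.
Summing the indicators: E[X] = Σ_H E[X_H] = 135135 · p^{7} = 135135 · 16384/823543 = 316293120/117649.
Numerically: E[X] ≈ 2.69e+03.

E[X] = 135135 · (4/7)^{7} = 316293120/117649 ≈ 2.69e+03.


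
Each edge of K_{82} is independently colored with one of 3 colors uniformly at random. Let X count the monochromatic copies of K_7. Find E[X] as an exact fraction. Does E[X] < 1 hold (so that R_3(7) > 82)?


E[X] = C(82, 7) · 3^{1 − 21} = 3801756816 · 3^{−20} = 3801756816/3486784401.
As a reduced fraction: E[X] = 140805808/129140163 ≈ 1.09033.
Is E[X] < 1? NO.
Since E[X] ≥ 1, the first-moment bound is inconclusive at n = 82; it does NOT by itself certify R_3(7) > 82.

E[X] = 140805808/129140163 ≈ 1.09033; E[X] ≥ 1; first-moment method inconclusive here.


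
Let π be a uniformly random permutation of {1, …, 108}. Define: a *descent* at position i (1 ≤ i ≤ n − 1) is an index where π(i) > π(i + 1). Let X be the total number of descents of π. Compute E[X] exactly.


Write X = Σ X_I over i = 1, …, 107, with X_I the indicator of one descent.
There are 107 indicators.
For each fixed i, the pair (π(i), π(i+1)) is a uniformly random ordered pair of distinct values from {1, …, 108}; by symmetry P[π(i) > π(i+1)] = 1/2.
By linearity: E[X] = 107 · (1/2) = (108 − 1) · (1/2) = 107/2 ≈ 53.5000.

E[X] = 107/2 = 53.5000.


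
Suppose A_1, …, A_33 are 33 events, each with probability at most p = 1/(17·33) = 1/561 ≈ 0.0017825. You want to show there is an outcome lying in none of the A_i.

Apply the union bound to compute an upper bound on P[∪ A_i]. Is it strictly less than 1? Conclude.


Union bound: P[∪_{i=1}^{33} A_i] ≤ Σ_i P[A_i] ≤ 33·p = 33·(1/561) = 1/17.
Numerically: 1/17 ≈ 0.0588235.
Is 1/17 < 1? YES.
Since P[∪ A_i] ≤ 1/17 < 1, the complement has P[∩ A_i^c] ≥ 1 − 1/17 = 16/17 > 0, so some outcome avoids every A_i.

33·p = 1/17 ≈ 0.0588235; existence CERTIFIED by the union bound.


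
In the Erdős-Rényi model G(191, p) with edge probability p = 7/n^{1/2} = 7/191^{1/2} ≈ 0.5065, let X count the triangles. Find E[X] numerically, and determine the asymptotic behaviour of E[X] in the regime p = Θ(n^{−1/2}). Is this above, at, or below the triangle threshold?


Number of potential triangles: C(191, 3) = 1143135.
Each occurs with probability p³ ≈ (0.5065)³ ≈ 1.299404e-01.
By linearity: E[X] = C(191, 3)·p³ ≈ 1143135 · 1.299404e-01 ≈ 148539.3746.
Since α = 1/2 < 1, p = c/n^{1/2} ≫ 1/n is above the triangle threshold p ~ 1/n. Asymptotically E[X] ~ (c³/6)·n^{3(1−α)} = (7³/6)·n^{1.5} → ∞; triangles are abundant w.h.p.

E[X] ≈ 148539.3746; in regime p = Θ(1/n^{1/2}) E[X] diverges (above the triangle threshold p ~ 1/n).


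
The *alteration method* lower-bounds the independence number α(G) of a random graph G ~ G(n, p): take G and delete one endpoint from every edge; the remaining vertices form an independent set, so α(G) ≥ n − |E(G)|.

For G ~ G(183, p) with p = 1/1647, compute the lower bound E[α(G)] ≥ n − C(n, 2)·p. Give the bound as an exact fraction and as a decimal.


E[|E(G)|] = C(183, 2)·p = 16653 · (1/1647) = 91/9.
E[α(G)] ≥ n − E[|E(G)|] = 183 − 91/9 = 1556/9.
Numerically: ≈ 172.888889.
(This is only a lower bound; the true E[α(G)] may be larger.)

E[α(G)] ≥ 1556/9 ≈ 172.888889.


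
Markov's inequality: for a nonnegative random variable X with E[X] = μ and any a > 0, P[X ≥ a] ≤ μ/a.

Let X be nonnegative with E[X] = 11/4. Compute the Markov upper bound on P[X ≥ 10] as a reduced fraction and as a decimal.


μ = E[X] = 11/4, a = 10.
Markov: P[X ≥ 10] ≤ μ/a = (11/4)/10 = 11/40.
Numerically: ≈ 0.2750.
(Since a = 10 > μ = 2.7500, the bound 11/40 is < 1 and informative.)

P[X ≥ 10] ≤ 11/40 ≈ 0.2750.


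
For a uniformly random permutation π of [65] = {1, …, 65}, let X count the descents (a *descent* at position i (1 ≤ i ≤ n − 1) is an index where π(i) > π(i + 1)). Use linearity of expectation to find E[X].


Write X = Σ X_I over i = 1, …, 64, with X_I the indicator of one descent.
There are 64 indicators.
For each fixed i, the pair (π(i), π(i+1)) is a uniformly random ordered pair of distinct values from {1, …, 65}; by symmetry P[π(i) > π(i+1)] = 1/2.
By linearity: E[X] = 64 · (1/2) = (65 − 1) · (1/2) = 32 ≈ 32.00000.

E[X] = 32 = 32.00000.


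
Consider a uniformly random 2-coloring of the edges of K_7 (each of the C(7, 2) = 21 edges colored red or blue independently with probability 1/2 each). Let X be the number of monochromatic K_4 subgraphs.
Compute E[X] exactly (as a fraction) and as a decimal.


Let X = Σ_S X_S over the C(7, 4) = 35 subsets S of size 4, where X_S = 1 if the K_4 on S is monochromatic.
For a fixed S, the K_4 on S has C(4, 2) = 6 edges. P[all 6 edges red] = (1/2)^6, and likewise for blue, so P[monochromatic] = 2·(1/2)^6 = 2^{1 − 6} = 1/32.
By linearity of expectation: E[X] = C(7, 4) · 2^{1 − 6} = 35 · 1/32 = 35/32.
Numerically: E[X] ≈ 1.0938.

E[X] = C(7,4)·2^(1−C(4,2)) = 35/32 ≈ 1.0938.


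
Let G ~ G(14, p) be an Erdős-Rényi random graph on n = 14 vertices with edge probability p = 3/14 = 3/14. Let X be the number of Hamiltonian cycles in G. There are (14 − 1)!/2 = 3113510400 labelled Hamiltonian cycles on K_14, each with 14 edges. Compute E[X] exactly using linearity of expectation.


K_14 has (14 − 1)!/2 = 3113510400 labelled Hamiltonian cycles.
For each such Hamiltonian cycle H, let X_H = 1 if all 14 edges of H are present in G. Then P[X_H = 1] = p^{14} = (3/14)^{14} = 4782969/11112006825558016.
By linearity: E[X] = Σ_H E[X_H] = 3113510400 · p^{14} = 3113510400 · 4782969/11112006825558016 = 4155084744525/3100448333024.
Numerically: E[X] ≈ 1.3402.

E[X] = 3113510400 · (3/14)^{14} = 4155084744525/3100448333024 ≈ 1.3402.


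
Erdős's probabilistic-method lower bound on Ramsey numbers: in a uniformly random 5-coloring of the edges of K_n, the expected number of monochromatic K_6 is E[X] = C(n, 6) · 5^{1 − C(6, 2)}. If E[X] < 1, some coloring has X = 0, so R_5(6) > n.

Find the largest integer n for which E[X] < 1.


We need C(n, 6) · 5^{1 − 15} < 1, i.e. C(n, 6) < 5^{15 − 1} = 6103515625.
Check values of n near the boundary:
  n = 125: C(125, 6) = 4690625500; 4690625500 < 6103515625? YES
  n = 126: C(126, 6) = 4925156775; 4925156775 < 6103515625? YES
  n = 127: C(127, 6) = 5169379425; 5169379425 < 6103515625? YES
  n = 128: C(128, 6) = 5423611200; 5423611200 < 6103515625? YES
  n = 129: C(129, 6) = 5688177600; 5688177600 < 6103515625? YES
  n = 130: C(130, 6) = 5963412000; 5963412000 < 6103515625? YES
  n = 131: C(131, 6) = 6249655776; 6249655776 < 6103515625? NO
  n = 132: C(132, 6) = 6547258432; 6547258432 < 6103515625? NO
  n = 133: C(133, 6) = 6856577728; 6856577728 < 6103515625? NO
The largest n with C(n, 6) < 6103515625 is n = 130 (where E[X] = 47707296/48828125 ≈ 0.97705). Hence R_5(6) > 130, i.e. R_5(6) ≥ 131.

Largest n = 130; hence R_5(6) > 130.


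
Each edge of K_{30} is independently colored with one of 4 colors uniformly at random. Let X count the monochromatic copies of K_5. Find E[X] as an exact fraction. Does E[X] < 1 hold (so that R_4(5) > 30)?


E[X] = C(30, 5) · 4^{1 − 10} = 142506 · 4^{−9} = 142506/262144.
As a reduced fraction: E[X] = 71253/131072 ≈ 0.54362.
Is E[X] < 1? YES.
Since E[X] < 1, there exists a 4-coloring of K_{30} with no monochromatic K_5; hence R_4(5) > 30.

E[X] = 71253/131072 ≈ 0.54362; E[X] < 1, so R_4(5) > 30.


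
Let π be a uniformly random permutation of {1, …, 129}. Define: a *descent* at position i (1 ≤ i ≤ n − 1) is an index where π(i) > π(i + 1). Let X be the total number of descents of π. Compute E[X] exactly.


Write X = Σ X_I over i = 1, …, 128, with X_I the indicator of one descent.
There are 128 indicators.
For each fixed i, the pair (π(i), π(i+1)) is a uniformly random ordered pair of distinct values from {1, …, 129}; by symmetry P[π(i) > π(i+1)] = 1/2.
By linearity: E[X] = 128 · (1/2) = (129 − 1) · (1/2) = 64 ≈ 64.000000.

E[X] = 64 = 64.000000.


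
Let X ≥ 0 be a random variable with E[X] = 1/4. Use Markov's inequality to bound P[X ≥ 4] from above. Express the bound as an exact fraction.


μ = E[X] = 1/4, a = 4.
Markov: P[X ≥ 4] ≤ μ/a = (1/4)/4 = 1/16.
Numerically: ≈ 0.0625.
(Since a = 4 > μ = 0.2500, the bound 1/16 is < 1 and informative.)

P[X ≥ 4] ≤ 1/16 ≈ 0.0625.


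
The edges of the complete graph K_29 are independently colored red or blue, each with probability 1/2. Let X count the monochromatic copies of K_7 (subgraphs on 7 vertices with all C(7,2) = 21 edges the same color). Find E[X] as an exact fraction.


Let X = Σ_S X_S over the C(29, 7) = 1560780 subsets S of size 7, where X_S = 1 if the K_7 on S is monochromatic.
For a fixed S, the K_7 on S has C(7, 2) = 21 edges. P[all 21 edges red] = (1/2)^21, and likewise for blue, so P[monochromatic] = 2·(1/2)^21 = 2^{1 − 21} = 1/1048576.
By linearity: E[X] = C(29, 7) · 2^{1 − 21} = 1560780 · 1/1048576 = 390195/262144.
Numerically: E[X] ≈ 1.48848.

E[X] = C(29,7)·2^(1−C(7,2)) = 390195/262144 ≈ 1.48848.


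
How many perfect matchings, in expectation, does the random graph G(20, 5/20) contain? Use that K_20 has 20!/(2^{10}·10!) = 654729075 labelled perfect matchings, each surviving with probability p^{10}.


K_20 has 20!/(2^{10}·10!) = 654729075 labelled perfect matchings.
For each such perfect matching H, let X_H = 1 if all 10 edges of H are present in G. Then P[X_H = 1] = p^{10} = (1/4)^{10} = 1/1048576.
Summing the indicators: E[X] = Σ_H E[X_H] = 654729075 · p^{10} = 654729075 · 1/1048576 = 654729075/1048576.
Numerically: E[X] ≈ 624.4.

E[X] = 654729075 · (1/4)^{10} = 654729075/1048576 ≈ 624.4.


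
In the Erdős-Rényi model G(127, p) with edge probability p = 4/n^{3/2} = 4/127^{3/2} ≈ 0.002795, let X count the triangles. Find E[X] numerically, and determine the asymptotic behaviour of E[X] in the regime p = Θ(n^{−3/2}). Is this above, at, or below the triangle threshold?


Number of potential triangles: C(127, 3) = 333375.
Each occurs with probability p³ ≈ (0.002795)³ ≈ 2.183048e-08.
By linearity: E[X] = C(127, 3)·p³ ≈ 333375 · 2.183048e-08 ≈ 0.0073.
Since α = 3/2 > 1, p = c/n^{3/2} = o(1/n) is below the triangle threshold p ~ 1/n. Asymptotically E[X] ~ (c³/6)·n^{3(1−α)} = (4³/6)·n^{-1.5} → 0, so by Markov's inequality G has no triangles w.h.p.

E[X] ≈ 0.0073; in regime p = Θ(1/n^{3/2}) E[X] tends to 0 (below the triangle threshold p ~ 1/n).


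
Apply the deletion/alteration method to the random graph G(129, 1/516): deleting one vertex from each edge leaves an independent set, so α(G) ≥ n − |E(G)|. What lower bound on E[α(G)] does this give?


E[|E(G)|] = C(129, 2)·p = 8256 · (1/516) = 16.
E[α(G)] ≥ n − E[|E(G)|] = 129 − 16 = 113.
Numerically: ≈ 113.000.
(This is only a lower bound; the true E[α(G)] may be larger.)

E[α(G)] ≥ 113 ≈ 113.000.


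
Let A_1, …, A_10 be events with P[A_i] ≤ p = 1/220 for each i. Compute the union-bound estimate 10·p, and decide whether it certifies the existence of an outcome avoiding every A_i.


Union bound: P[∪_{i=1}^{10} A_i] ≤ Σ_i P[A_i] ≤ 10·p = 10·(1/220) = 1/22.
Numerically: 1/22 ≈ 0.04545.
Is 1/22 < 1? YES.
Since P[∪ A_i] ≤ 1/22 < 1, the complement has P[∩ A_i^c] ≥ 1 − 1/22 = 21/22 > 0, so some outcome avoids every A_i.

10·p = 1/22 ≈ 0.04545; existence CERTIFIED by the union bound.


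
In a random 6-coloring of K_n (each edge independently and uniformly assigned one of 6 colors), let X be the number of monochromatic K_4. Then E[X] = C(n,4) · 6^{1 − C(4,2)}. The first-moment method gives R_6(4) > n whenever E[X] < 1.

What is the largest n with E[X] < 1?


We need C(n, 4) · 6^{1 − 6} < 1, i.e. C(n, 4) < 6^{6 − 1} = 7776.
Check values of n near the boundary:
  n = 20: C(20, 4) = 4845; 4845 < 7776? YES
  n = 21: C(21, 4) = 5985; 5985 < 7776? YES
  n = 22: C(22, 4) = 7315; 7315 < 7776? YES
  n = 23: C(23, 4) = 8855; 8855 < 7776? NO
The largest n with C(n, 4) < 7776 is n = 22 (where E[X] = 7315/7776 ≈ 0.940715). Hence R_6(4) > 22, i.e. R_6(4) ≥ 23.

Largest n = 22; hence R_6(4) > 22.


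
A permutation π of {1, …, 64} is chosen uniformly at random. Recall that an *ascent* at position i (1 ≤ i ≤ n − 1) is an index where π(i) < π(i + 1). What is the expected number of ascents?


Write X = Σ X_I over i = 1, …, 63, with X_I the indicator of one ascent.
There are 63 indicators.
For each fixed i, the pair (π(i), π(i+1)) is a uniformly random ordered pair of distinct values from {1, …, 64}; by symmetry P[π(i) < π(i+1)] = 1/2.
By linearity: E[X] = 63 · (1/2) = (64 − 1) · (1/2) = 63/2 ≈ 31.5000.

E[X] = 63/2 = 31.5000.


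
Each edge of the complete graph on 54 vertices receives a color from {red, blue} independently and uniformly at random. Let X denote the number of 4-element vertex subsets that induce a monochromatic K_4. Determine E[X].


Let X = Σ_S X_S over the C(54, 4) = 316251 subsets S of size 4, where X_S = 1 if the K_4 on S is monochromatic.
For a fixed S, the K_4 on S has C(4, 2) = 6 edges. P[all 6 edges red] = (1/2)^6, and likewise for blue, so P[monochromatic] = 2·(1/2)^6 = 2^{1 − 6} = 1/32.
By linearity: E[X] = C(54, 4) · 2^{1 − 6} = 316251 · 1/32 = 316251/32.
Numerically: E[X] ≈ 9882.84375.

E[X] = C(54,4)·2^(1−C(4,2)) = 316251/32 ≈ 9882.84375.


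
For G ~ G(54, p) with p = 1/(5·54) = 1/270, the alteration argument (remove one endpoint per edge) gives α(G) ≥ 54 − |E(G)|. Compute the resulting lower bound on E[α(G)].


E[|E(G)|] = C(54, 2)·p = 1431 · (1/270) = 53/10.
E[α(G)] ≥ n − E[|E(G)|] = 54 − 53/10 = 487/10.
Numerically: ≈ 48.7000.
(This is only a lower bound; the true E[α(G)] may be larger.)

E[α(G)] ≥ 487/10 ≈ 48.7000.


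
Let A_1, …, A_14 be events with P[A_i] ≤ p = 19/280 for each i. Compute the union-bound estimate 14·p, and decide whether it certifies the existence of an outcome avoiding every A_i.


Union bound: P[∪_{i=1}^{14} A_i] ≤ Σ_i P[A_i] ≤ 14·p = 14·(19/280) = 19/20.
Numerically: 19/20 ≈ 0.9500.
Is 19/20 < 1? YES.
Since P[∪ A_i] ≤ 19/20 < 1, the complement has P[∩ A_i^c] ≥ 1 − 19/20 = 1/20 > 0, so some outcome avoids every A_i.

14·p = 19/20 ≈ 0.9500; existence CERTIFIED by the union bound.


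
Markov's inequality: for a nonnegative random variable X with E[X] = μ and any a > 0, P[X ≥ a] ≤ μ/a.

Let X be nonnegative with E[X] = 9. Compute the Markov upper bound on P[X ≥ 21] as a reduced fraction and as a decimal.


μ = E[X] = 9, a = 21.
Markov: P[X ≥ 21] ≤ μ/a = (9)/21 = 3/7.
Numerically: ≈ 0.429.
(Since a = 21 > μ = 9.000, the bound 3/7 is < 1 and informative.)

P[X ≥ 21] ≤ 3/7 ≈ 0.429.


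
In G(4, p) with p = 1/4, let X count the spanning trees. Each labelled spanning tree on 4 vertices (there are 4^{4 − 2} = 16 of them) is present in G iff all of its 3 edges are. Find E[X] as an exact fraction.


K_4 has 4^{4 − 2} = 16 labelled spanning trees.
For each such spanning tree H, let X_H = 1 if all 3 edges of H are present in G. Then P[X_H = 1] = p^{3} = (1/4)^{3} = 1/64.
Summing the indicators: E[X] = Σ_H E[X_H] = 16 · p^{3} = 16 · 1/64 = 1/4.
Numerically: E[X] ≈ 0.25.

E[X] = 16 · (1/4)^{3} = 1/4 ≈ 0.25.


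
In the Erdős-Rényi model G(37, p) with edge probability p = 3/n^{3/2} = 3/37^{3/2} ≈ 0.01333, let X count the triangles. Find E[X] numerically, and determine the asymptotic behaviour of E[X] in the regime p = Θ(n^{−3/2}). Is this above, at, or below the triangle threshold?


Number of potential triangles: C(37, 3) = 7770.
Each occurs with probability p³ ≈ (0.01333)³ ≈ 2.3684052e-06.
By linearity: E[X] = C(37, 3)·p³ ≈ 7770 · 2.3684052e-06 ≈ 0.01840.
Since α = 3/2 > 1, p = c/n^{3/2} = o(1/n) is below the triangle threshold p ~ 1/n. Asymptotically E[X] ~ (c³/6)·n^{3(1−α)} = (3³/6)·n^{-1.5} → 0, so by Markov's inequality G has no triangles w.h.p.

E[X] ≈ 0.01840; in regime p = Θ(1/n^{3/2}) E[X] tends to 0 (below the triangle threshold p ~ 1/n).


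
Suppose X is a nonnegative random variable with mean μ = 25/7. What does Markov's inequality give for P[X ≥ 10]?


μ = E[X] = 25/7, a = 10.
Markov: P[X ≥ 10] ≤ μ/a = (25/7)/10 = 5/14.
Numerically: ≈ 0.357.
(Since a = 10 > μ = 3.571, the bound 5/14 is < 1 and informative.)

P[X ≥ 10] ≤ 5/14 ≈ 0.357.


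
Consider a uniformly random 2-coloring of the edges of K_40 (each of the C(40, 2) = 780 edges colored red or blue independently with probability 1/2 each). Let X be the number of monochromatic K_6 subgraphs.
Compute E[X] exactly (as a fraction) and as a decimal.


Let X = Σ_S X_S over the C(40, 6) = 3838380 subsets S of size 6, where X_S = 1 if the K_6 on S is monochromatic.
For a fixed S, the K_6 on S has C(6, 2) = 15 edges. P[all 15 edges red] = (1/2)^15, and likewise for blue, so P[monochromatic] = 2·(1/2)^15 = 2^{1 − 15} = 1/16384.
By linearity of expectation: E[X] = C(40, 6) · 2^{1 − 15} = 3838380 · 1/16384 = 959595/4096.
Numerically: E[X] ≈ 234.276.

E[X] = C(40,6)·2^(1−C(6,2)) = 959595/4096 ≈ 234.276.


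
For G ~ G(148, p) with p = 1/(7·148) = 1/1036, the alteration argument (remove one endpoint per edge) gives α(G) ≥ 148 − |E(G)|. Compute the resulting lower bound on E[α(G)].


E[|E(G)|] = C(148, 2)·p = 10878 · (1/1036) = 21/2.
E[α(G)] ≥ n − E[|E(G)|] = 148 − 21/2 = 275/2.
Numerically: ≈ 137.5000.
(This is only a lower bound; the true E[α(G)] may be larger.)

E[α(G)] ≥ 275/2 ≈ 137.5000.


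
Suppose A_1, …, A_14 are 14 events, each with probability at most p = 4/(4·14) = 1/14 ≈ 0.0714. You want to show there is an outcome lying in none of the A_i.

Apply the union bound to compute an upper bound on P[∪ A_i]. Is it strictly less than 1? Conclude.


Union bound: P[∪_{i=1}^{14} A_i] ≤ Σ_i P[A_i] ≤ 14·p = 14·(1/14) = 1.
Numerically: 1 ≈ 1.0000.
Is 1 < 1? NO.
Since the bound 1 is ≥ 1, the union bound is uninformative here; it does NOT by itself certify existence.

14·p = 1 ≈ 1.0000; existence NOT certified by the union bound.


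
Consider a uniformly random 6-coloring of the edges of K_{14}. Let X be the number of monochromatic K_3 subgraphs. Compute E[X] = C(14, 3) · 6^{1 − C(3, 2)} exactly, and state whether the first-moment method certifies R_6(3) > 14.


E[X] = C(14, 3) · 6^{1 − 3} = 364 · 6^{−2} = 364/36.
As a reduced fraction: E[X] = 91/9 ≈ 10.1111111.
Is E[X] < 1? NO.
Since E[X] ≥ 1, the first-moment bound is inconclusive at n = 14; it does NOT by itself certify R_6(3) > 14.

E[X] = 91/9 ≈ 10.1111111; E[X] ≥ 1; first-moment method inconclusive here.


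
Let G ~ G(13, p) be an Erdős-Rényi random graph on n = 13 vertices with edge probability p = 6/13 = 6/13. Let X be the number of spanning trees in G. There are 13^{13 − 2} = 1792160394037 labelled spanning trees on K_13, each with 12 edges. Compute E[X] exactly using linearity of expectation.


K_13 has 13^{13 − 2} = 1792160394037 labelled spanning trees.
For each such spanning tree H, let X_H = 1 if all 12 edges of H are present in G. Then P[X_H = 1] = p^{12} = (6/13)^{12} = 2176782336/23298085122481.
By linearity: E[X] = Σ_H E[X_H] = 1792160394037 · p^{12} = 1792160394037 · 2176782336/23298085122481 = 2176782336/13.
Numerically: E[X] ≈ 1.67445e+08.

E[X] = 1792160394037 · (6/13)^{12} = 2176782336/13 ≈ 1.67445e+08.


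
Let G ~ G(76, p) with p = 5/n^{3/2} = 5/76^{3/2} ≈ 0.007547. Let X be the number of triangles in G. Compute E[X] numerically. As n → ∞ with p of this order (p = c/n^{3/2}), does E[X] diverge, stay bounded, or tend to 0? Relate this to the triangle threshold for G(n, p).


Number of potential triangles: C(76, 3) = 70300.
Each occurs with probability p³ ≈ (0.007547)³ ≈ 4.297826e-07.
By linearity: E[X] = C(76, 3)·p³ ≈ 70300 · 4.297826e-07 ≈ 0.0302.
Since α = 3/2 > 1, p = c/n^{3/2} = o(1/n) is below the triangle threshold p ~ 1/n. Asymptotically E[X] ~ (c³/6)·n^{3(1−α)} = (5³/6)·n^{-1.5} → 0, so by Markov's inequality G has no triangles w.h.p.

E[X] ≈ 0.0302; in regime p = Θ(1/n^{3/2}) E[X] tends to 0 (below the triangle threshold p ~ 1/n).


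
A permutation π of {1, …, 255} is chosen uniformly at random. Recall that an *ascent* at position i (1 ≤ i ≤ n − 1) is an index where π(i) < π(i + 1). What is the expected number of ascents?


Write X = Σ X_I over i = 1, …, 254, with X_I the indicator of one ascent.
There are 254 indicators.
For each fixed i, the pair (π(i), π(i+1)) is a uniformly random ordered pair of distinct values from {1, …, 255}; by symmetry P[π(i) < π(i+1)] = 1/2.
By linearity: E[X] = 254 · (1/2) = (255 − 1) · (1/2) = 127 ≈ 127.00000.

E[X] = 127 = 127.00000.


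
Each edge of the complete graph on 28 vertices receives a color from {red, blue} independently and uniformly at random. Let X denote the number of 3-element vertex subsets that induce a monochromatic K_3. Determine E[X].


Let X = Σ_S X_S over the C(28, 3) = 3276 subsets S of size 3, where X_S = 1 if the K_3 on S is monochromatic.
For a fixed S, the K_3 on S has C(3, 2) = 3 edges. P[all 3 edges red] = (1/2)^3, and likewise for blue, so P[monochromatic] = 2·(1/2)^3 = 2^{1 − 3} = 1/4.
By linearity of expectation: E[X] = C(28, 3) · 2^{1 − 3} = 3276 · 1/4 = 819.
Numerically: E[X] ≈ 819.000000.

E[X] = C(28,3)·2^(1−C(3,2)) = 819 ≈ 819.000000.


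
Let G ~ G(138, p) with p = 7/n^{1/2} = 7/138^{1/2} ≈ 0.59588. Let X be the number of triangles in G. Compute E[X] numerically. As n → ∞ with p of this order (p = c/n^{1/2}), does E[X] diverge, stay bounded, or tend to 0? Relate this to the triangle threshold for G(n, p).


Number of potential triangles: C(138, 3) = 428536.
Each occurs with probability p³ ≈ (0.59588)³ ≈ 2.1158043e-01.
By linearity: E[X] = C(138, 3)·p³ ≈ 428536 · 2.1158043e-01 ≈ 90669.83011.
Since α = 1/2 < 1, p = c/n^{1/2} ≫ 1/n is above the triangle threshold p ~ 1/n. Asymptotically E[X] ~ (c³/6)·n^{3(1−α)} = (7³/6)·n^{1.5} → ∞; triangles are abundant w.h.p.

E[X] ≈ 90669.83011; in regime p = Θ(1/n^{1/2}) E[X] diverges (above the triangle threshold p ~ 1/n).


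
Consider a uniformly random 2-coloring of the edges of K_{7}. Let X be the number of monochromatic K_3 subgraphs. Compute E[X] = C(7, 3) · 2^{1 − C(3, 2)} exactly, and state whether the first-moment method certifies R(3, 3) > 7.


E[X] = C(7, 3) · 2^{1 − 3} = 35 · 2^{−2} = 35/4.
As a reduced fraction: E[X] = 35/4 ≈ 8.750000.
Is E[X] < 1? NO.
Since E[X] ≥ 1, the first-moment bound is inconclusive at n = 7; it does NOT by itself certify R(3, 3) > 7.

E[X] = 35/4 ≈ 8.750000; E[X] ≥ 1; first-moment method inconclusive here.


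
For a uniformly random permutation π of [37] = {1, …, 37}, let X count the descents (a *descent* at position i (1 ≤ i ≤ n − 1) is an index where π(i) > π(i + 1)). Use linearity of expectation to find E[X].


Write X = Σ X_I over i = 1, …, 36, with X_I the indicator of one descent.
There are 36 indicators.
For each fixed i, the pair (π(i), π(i+1)) is a uniformly random ordered pair of distinct values from {1, …, 37}; by symmetry P[π(i) > π(i+1)] = 1/2.
By linearity: E[X] = 36 · (1/2) = (37 − 1) · (1/2) = 18 ≈ 18.00000.

E[X] = 18 = 18.00000.


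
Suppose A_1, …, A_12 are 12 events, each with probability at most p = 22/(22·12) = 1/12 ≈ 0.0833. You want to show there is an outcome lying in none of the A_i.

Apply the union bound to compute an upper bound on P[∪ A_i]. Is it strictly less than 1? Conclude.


Union bound: P[∪_{i=1}^{12} A_i] ≤ Σ_i P[A_i] ≤ 12·p = 12·(1/12) = 1.
Numerically: 1 ≈ 1.0000.
Is 1 < 1? NO.
Since the bound 1 is ≥ 1, the union bound is uninformative here; it does NOT by itself certify existence.

12·p = 1 ≈ 1.0000; existence NOT certified by the union bound.


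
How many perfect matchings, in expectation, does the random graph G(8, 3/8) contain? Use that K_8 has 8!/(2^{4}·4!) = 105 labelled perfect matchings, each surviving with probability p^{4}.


K_8 has 8!/(2^{4}·4!) = 105 labelled perfect matchings.
For each such perfect matching H, let X_H = 1 if all 4 edges of H are present in G. Then P[X_H = 1] = p^{4} = (3/8)^{4} = 81/4096.
Summing the indicators: E[X] = Σ_H E[X_H] = 105 · p^{4} = 105 · 81/4096 = 8505/4096.
Numerically: E[X] ≈ 2.07642.

E[X] = 105 · (3/8)^{4} = 8505/4096 ≈ 2.07642.


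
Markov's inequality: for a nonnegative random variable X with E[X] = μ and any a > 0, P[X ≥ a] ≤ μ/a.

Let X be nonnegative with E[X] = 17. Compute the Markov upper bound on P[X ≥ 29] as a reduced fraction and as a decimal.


μ = E[X] = 17, a = 29.
Markov: P[X ≥ 29] ≤ μ/a = (17)/29 = 17/29.
Numerically: ≈ 0.5862.
(Since a = 29 > μ = 17.0000, the bound 17/29 is < 1 and informative.)

P[X ≥ 29] ≤ 17/29 ≈ 0.5862.


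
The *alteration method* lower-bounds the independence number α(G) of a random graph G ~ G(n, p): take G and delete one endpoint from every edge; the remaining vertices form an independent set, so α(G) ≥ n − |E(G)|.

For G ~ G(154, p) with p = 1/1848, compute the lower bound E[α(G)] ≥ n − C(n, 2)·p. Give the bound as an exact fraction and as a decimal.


E[|E(G)|] = C(154, 2)·p = 11781 · (1/1848) = 51/8.
E[α(G)] ≥ n − E[|E(G)|] = 154 − 51/8 = 1181/8.
Numerically: ≈ 147.625.
(This is only a lower bound; the true E[α(G)] may be larger.)

E[α(G)] ≥ 1181/8 ≈ 147.625.


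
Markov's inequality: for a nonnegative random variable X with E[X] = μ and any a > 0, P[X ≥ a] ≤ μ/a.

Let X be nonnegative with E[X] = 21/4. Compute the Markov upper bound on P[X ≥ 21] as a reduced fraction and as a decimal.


μ = E[X] = 21/4, a = 21.
Markov: P[X ≥ 21] ≤ μ/a = (21/4)/21 = 1/4.
Numerically: ≈ 0.250000.
(Since a = 21 > μ = 5.250000, the bound 1/4 is < 1 and informative.)

P[X ≥ 21] ≤ 1/4 ≈ 0.250000.


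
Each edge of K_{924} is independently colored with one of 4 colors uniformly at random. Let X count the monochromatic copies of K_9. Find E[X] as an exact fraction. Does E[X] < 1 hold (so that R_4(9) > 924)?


E[X] = C(924, 9) · 4^{1 − 36} = 1301104023557231577684 · 4^{−35} = 1301104023557231577684/1180591620717411303424.
As a reduced fraction: E[X] = 325276005889307894421/295147905179352825856 ≈ 1.10208.
Is E[X] < 1? NO.
Since E[X] ≥ 1, the first-moment bound is inconclusive at n = 924; it does NOT by itself certify R_4(9) > 924.

E[X] = 325276005889307894421/295147905179352825856 ≈ 1.10208; E[X] ≥ 1; first-moment method inconclusive here.


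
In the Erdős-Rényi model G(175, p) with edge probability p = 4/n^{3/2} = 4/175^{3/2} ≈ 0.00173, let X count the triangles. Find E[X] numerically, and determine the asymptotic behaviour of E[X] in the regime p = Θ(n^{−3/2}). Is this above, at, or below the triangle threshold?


Number of potential triangles: C(175, 3) = 877975.
Each occurs with probability p³ ≈ (0.00173)³ ≈ 5.15833e-09.
By linearity: E[X] = C(175, 3)·p³ ≈ 877975 · 5.15833e-09 ≈ 0.005.
Since α = 3/2 > 1, p = c/n^{3/2} = o(1/n) is below the triangle threshold p ~ 1/n. Asymptotically E[X] ~ (c³/6)·n^{3(1−α)} = (4³/6)·n^{-1.5} → 0, so by Markov's inequality G has no triangles w.h.p.

E[X] ≈ 0.005; in regime p = Θ(1/n^{3/2}) E[X] tends to 0 (below the triangle threshold p ~ 1/n).


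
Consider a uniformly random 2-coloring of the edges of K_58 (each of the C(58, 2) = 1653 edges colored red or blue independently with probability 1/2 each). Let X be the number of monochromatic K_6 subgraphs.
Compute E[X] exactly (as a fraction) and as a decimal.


Let X = Σ_S X_S over the C(58, 6) = 40475358 subsets S of size 6, where X_S = 1 if the K_6 on S is monochromatic.
For a fixed S, the K_6 on S has C(6, 2) = 15 edges. P[all 15 edges red] = (1/2)^15, and likewise for blue, so P[monochromatic] = 2·(1/2)^15 = 2^{1 − 15} = 1/16384.
By linearity of expectation: E[X] = C(58, 6) · 2^{1 − 15} = 40475358 · 1/16384 = 20237679/8192.
Numerically: E[X] ≈ 2470.41980.

E[X] = C(58,6)·2^(1−C(6,2)) = 20237679/8192 ≈ 2470.41980.


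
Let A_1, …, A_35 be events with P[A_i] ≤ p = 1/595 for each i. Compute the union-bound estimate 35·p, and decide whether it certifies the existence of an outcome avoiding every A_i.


Union bound: P[∪_{i=1}^{35} A_i] ≤ Σ_i P[A_i] ≤ 35·p = 35·(1/595) = 1/17.
Numerically: 1/17 ≈ 0.059.
Is 1/17 < 1? YES.
Since P[∪ A_i] ≤ 1/17 < 1, the complement has P[∩ A_i^c] ≥ 1 − 1/17 = 16/17 > 0, so some outcome avoids every A_i.

35·p = 1/17 ≈ 0.059; existence CERTIFIED by the union bound.


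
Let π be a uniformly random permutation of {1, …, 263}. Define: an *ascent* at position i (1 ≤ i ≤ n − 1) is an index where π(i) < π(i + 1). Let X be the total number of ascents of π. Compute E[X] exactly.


Write X = Σ X_I over i = 1, …, 262, with X_I the indicator of one ascent.
There are 262 indicators.
For each fixed i, the pair (π(i), π(i+1)) is a uniformly random ordered pair of distinct values from {1, …, 263}; by symmetry P[π(i) < π(i+1)] = 1/2.
By linearity: E[X] = 262 · (1/2) = (263 − 1) · (1/2) = 131 ≈ 131.0000.

E[X] = 131 = 131.0000.


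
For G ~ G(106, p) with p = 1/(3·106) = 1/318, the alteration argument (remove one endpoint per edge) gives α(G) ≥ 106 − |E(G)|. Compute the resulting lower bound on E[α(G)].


E[|E(G)|] = C(106, 2)·p = 5565 · (1/318) = 35/2.
E[α(G)] ≥ n − E[|E(G)|] = 106 − 35/2 = 177/2.
Numerically: ≈ 88.500000.
(This is only a lower bound; the true E[α(G)] may be larger.)

E[α(G)] ≥ 177/2 ≈ 88.500000.


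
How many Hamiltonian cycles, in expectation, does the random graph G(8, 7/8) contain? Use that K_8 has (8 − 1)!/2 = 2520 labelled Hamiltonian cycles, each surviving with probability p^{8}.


K_8 has (8 − 1)!/2 = 2520 labelled Hamiltonian cycles.
For each such Hamiltonian cycle H, let X_H = 1 if all 8 edges of H are present in G. Then P[X_H = 1] = p^{8} = (7/8)^{8} = 5764801/16777216.
Summing the indicators: E[X] = Σ_H E[X_H] = 2520 · p^{8} = 2520 · 5764801/16777216 = 1815912315/2097152.
Numerically: E[X] ≈ 865.89.

E[X] = 2520 · (7/8)^{8} = 1815912315/2097152 ≈ 865.89.


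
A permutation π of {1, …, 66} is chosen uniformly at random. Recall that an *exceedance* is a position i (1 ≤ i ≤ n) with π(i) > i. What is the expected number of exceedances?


Write X = Σ_{i=1}^{66} X_i, where X_i = 1_{π(i) > i}.
For each fixed i, π(i) is uniform over {1, …, 66} (marginal of a uniform permutation), so P[π(i) > i] = (n − i)/n. Summing: Σ_{i=1}^{66} (n − i)/n = (0 + 1 + … + 65)/66 = 66(66 − 1)/(2·66) = (66 − 1)/2.
Hence E[X] = Σ_{i=1}^{66} (66 − i)/66 = 65/2 ≈ 32.500.

E[X] = 65/2 = 32.500.


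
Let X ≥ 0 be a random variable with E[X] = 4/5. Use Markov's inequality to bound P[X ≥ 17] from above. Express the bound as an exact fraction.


μ = E[X] = 4/5, a = 17.
Markov: P[X ≥ 17] ≤ μ/a = (4/5)/17 = 4/85.
Numerically: ≈ 0.0471.
(Since a = 17 > μ = 0.8000, the bound 4/85 is < 1 and informative.)

P[X ≥ 17] ≤ 4/85 ≈ 0.0471.


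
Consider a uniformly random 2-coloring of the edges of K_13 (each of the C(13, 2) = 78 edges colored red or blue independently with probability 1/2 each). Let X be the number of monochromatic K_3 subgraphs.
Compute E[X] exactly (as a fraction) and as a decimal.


Let X = Σ_S X_S over the C(13, 3) = 286 subsets S of size 3, where X_S = 1 if the K_3 on S is monochromatic.
For a fixed S, the K_3 on S has C(3, 2) = 3 edges. P[all 3 edges red] = (1/2)^3, and likewise for blue, so P[monochromatic] = 2·(1/2)^3 = 2^{1 − 3} = 1/4.
By linearity: E[X] = C(13, 3) · 2^{1 − 3} = 286 · 1/4 = 143/2.
Numerically: E[X] ≈ 71.5000.

E[X] = C(13,3)·2^(1−C(3,2)) = 143/2 ≈ 71.5000.


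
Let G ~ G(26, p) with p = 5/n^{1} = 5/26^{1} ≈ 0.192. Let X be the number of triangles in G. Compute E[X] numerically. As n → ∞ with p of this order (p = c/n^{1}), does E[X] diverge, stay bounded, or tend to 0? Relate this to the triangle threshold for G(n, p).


Number of potential triangles: C(26, 3) = 2600.
Each occurs with probability p³ ≈ (0.192)³ ≈ 7.11197e-03.
By linearity: E[X] = C(26, 3)·p³ ≈ 2600 · 7.11197e-03 ≈ 18.491.
Here α = 1, so p = 5/n is exactly at the triangle threshold p ~ 1/n. Asymptotically E[X] → c³/6 = 5³/6 = 125/6 ≈ 20.833, a bounded constant. In this regime the triangle count is asymptotically Poisson(c³/6).

E[X] ≈ 18.491; in regime p = Θ(1/n^{1}) E[X] stays bounded (at the triangle threshold p ~ 1/n).


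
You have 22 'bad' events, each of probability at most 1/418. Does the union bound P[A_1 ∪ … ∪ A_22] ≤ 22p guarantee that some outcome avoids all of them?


Union bound: P[∪_{i=1}^{22} A_i] ≤ Σ_i P[A_i] ≤ 22·p = 22·(1/418) = 1/19.
Numerically: 1/19 ≈ 0.0526316.
Is 1/19 < 1? YES.
Since P[∪ A_i] ≤ 1/19 < 1, the complement has P[∩ A_i^c] ≥ 1 − 1/19 = 18/19 > 0, so some outcome avoids every A_i.

22·p = 1/19 ≈ 0.0526316; existence CERTIFIED by the union bound.


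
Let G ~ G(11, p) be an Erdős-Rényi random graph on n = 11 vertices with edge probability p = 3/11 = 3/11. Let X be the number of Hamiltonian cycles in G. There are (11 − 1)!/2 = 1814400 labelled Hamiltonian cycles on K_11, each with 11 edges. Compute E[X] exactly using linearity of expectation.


K_11 has (11 − 1)!/2 = 1814400 labelled Hamiltonian cycles.
For each such Hamiltonian cycle H, let X_H = 1 if all 11 edges of H are present in G. Then P[X_H = 1] = p^{11} = (3/11)^{11} = 177147/285311670611.
By linearity: E[X] = Σ_H E[X_H] = 1814400 · p^{11} = 1814400 · 177147/285311670611 = 321415516800/285311670611.
Numerically: E[X] ≈ 1.1265.

E[X] = 1814400 · (3/11)^{11} = 321415516800/285311670611 ≈ 1.1265.
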